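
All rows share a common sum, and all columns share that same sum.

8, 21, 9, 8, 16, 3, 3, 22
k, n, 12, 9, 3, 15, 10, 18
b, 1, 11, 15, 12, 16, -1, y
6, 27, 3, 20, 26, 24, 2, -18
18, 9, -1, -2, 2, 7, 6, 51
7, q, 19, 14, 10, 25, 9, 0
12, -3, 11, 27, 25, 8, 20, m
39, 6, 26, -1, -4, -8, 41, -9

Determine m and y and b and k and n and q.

Rows 1 and 4 both sum to 90, so that's the common total.
The known cells in row 6 total 84, leaving 90 − 84 = 6 for the blank.
The known cells in column 2 total 67, leaving 90 − 67 = 23 for the blank.
The known cells in row 7 total 100, leaving 90 − 100 = -10 for the blank.
The known cells in column 8 total 54, leaving 90 − 54 = 36 for the blank.
The known cells in row 3 total 90, leaving 90 − 90 = 0 for the blank.
The known cells in row 2 total 90, leaving 90 − 90 = 0 for the blank.

m = -10, y = 36, b = 0, k = 0, n = 23, q = 6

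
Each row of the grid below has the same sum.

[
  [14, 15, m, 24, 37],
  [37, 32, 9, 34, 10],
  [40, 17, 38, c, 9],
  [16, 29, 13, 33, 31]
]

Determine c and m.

c = 18, m = 32

The complete rows each total 122.
Row 3 is missing 122 − 104 = 18 (since 40 + 17 + 38 + 9 = 104).
Row 1 is missing 122 − 90 = 32 (since 14 + 15 + 24 + 37 = 90).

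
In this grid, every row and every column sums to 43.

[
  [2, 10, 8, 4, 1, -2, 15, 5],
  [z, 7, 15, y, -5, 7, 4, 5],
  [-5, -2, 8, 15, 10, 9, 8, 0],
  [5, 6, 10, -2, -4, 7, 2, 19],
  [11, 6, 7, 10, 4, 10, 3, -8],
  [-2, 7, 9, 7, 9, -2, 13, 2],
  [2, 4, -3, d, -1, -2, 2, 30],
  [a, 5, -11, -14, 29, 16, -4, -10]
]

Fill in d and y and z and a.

d = 11, y = 12, z = -2, a = 32

Row 7: 2 + 4 − 3 − 1 − 2 + 2 + 30 = 32, so its missing entry is 43 − 32 = 11.
Column 4: 4 + 15 − 2 + 10 + 7 + 11 − 14 = 31, so its missing entry is 43 − 31 = 12.
Row 2: 7 + 15 + 12 − 5 + 7 + 4 + 5 = 45, so its missing entry is 43 − 45 = -2.
Row 8: 5 − 11 − 14 + 29 + 16 − 4 − 10 = 11, so its missing entry is 43 − 11 = 32.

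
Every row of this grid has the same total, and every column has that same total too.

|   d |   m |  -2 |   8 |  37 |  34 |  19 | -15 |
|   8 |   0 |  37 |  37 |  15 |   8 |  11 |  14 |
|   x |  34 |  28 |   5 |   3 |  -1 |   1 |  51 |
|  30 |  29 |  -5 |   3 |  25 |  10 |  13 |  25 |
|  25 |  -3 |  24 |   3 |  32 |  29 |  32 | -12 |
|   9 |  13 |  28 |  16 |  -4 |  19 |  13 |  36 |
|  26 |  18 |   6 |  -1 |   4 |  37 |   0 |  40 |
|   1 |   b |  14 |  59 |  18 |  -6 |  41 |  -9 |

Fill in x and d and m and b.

Rows 2 and 4 both sum to 130, so that's the common total.
Row 3 has 34 + 28 + 5 + 3 − 1 + 1 + 51 = 121; the blank must be 130 − 121 = 9.
Row 8 has 1 + 14 + 59 + 18 − 6 + 41 − 9 = 118; the blank must be 130 − 118 = 12.
Column 2 has 0 + 34 + 29 − 3 + 13 + 18 + 12 = 103; the blank must be 130 − 103 = 27.
Row 1 has 27 − 2 + 8 + 37 + 34 + 19 − 15 = 108; the blank must be 130 − 108 = 22.

x = 9, d = 22, m = 27, b = 12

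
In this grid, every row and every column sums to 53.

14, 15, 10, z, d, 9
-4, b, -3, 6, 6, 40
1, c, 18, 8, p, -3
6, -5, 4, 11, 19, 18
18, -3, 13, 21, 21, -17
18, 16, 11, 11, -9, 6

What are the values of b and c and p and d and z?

b = 8, c = 22, p = 7, d = 9, z = -4

Row 2 has -4 − 3 + 6 + 6 + 40 = 45; the blank must be 53 − 45 = 8.
Column 2 has 15 + 8 − 5 − 3 + 16 = 31; the blank must be 53 − 31 = 22.
Row 3 has 1 + 22 + 18 + 8 − 3 = 46; the blank must be 53 − 46 = 7.
Column 5 has 6 + 7 + 19 + 21 − 9 = 44; the blank must be 53 − 44 = 9.
Row 1 has 14 + 15 + 10 + 9 + 9 = 57; the blank must be 53 − 57 = -4.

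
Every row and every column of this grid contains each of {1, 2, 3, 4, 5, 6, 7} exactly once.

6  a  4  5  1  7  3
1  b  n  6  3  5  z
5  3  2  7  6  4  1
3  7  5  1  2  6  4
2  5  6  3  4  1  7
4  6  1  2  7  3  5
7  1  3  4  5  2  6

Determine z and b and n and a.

z = 2, b = 4, n = 7, a = 2

At (row 1, col 2): row 1 already has {1, 3, 4, 5, 6, 7}, so the value is 2.
Cell (2,7): column 7 already has {1, 3, 4, 5, 6, 7} → 2.
At (row 2, col 2): column 2 already has {1, 2, 3, 5, 6, 7}, so the value is 4.
Cell (2,3): row 2 already has {1, 2, 3, 4, 5, 6} → 7.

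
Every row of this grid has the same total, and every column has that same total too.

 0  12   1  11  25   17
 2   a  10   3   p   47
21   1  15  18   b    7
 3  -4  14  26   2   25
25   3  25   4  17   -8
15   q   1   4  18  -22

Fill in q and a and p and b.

q = 50, a = 4, p = 0, b = 4

Rows 1 and 4 both sum to 66, so that's the common total.
Row 6: 15 + 1 + 4 + 18 − 22 = 16, so its missing entry is 66 − 16 = 50.
Column 2: 12 + 1 − 4 + 3 + 50 = 62, so its missing entry is 66 − 62 = 4.
Row 2: 2 + 4 + 10 + 3 + 47 = 66, so its missing entry is 66 − 66 = 0.
Row 3: 21 + 1 + 15 + 18 + 7 = 62, so its missing entry is 66 − 62 = 4.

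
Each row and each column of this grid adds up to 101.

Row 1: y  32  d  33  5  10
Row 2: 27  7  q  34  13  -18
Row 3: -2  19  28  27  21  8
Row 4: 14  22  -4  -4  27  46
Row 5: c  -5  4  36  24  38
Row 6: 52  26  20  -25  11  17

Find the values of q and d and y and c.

Row 5: -5 + 4 + 36 + 24 + 38 = 97, so its missing entry is 101 − 97 = 4.
Row 2: 27 + 7 + 34 + 13 − 18 = 63, so its missing entry is 101 − 63 = 38.
Column 3: 38 + 28 − 4 + 4 + 20 = 86, so its missing entry is 101 − 86 = 15.
Row 1: 32 + 15 + 33 + 5 + 10 = 95, so its missing entry is 101 − 95 = 6.

q = 38, d = 15, y = 6, c = 4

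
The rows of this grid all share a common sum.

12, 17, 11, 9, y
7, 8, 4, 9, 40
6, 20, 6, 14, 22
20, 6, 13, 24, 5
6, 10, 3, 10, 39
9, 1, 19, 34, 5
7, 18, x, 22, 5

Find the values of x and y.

Row 3 sums to 68 and so does row 4; that's the common total.
In row 7 the known cells total 52, leaving 68 − 52 = 16.
In row 1 the known cells total 49, leaving 68 − 49 = 19.

x = 16, y = 19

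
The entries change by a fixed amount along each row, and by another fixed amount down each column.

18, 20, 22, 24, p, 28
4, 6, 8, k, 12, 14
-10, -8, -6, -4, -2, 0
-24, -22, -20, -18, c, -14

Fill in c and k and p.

c = -16, k = 10, p = 26

Along each row the entries change by 2 per step; down each column they change by -14.
Row 4: from -24 at column 1, stepping by 2 to column 5 gives -16.
Row 2: from 4 at column 1, stepping by 2 to column 4 gives 10.
Row 1: from 18 at column 1, stepping by 2 to column 5 gives 26.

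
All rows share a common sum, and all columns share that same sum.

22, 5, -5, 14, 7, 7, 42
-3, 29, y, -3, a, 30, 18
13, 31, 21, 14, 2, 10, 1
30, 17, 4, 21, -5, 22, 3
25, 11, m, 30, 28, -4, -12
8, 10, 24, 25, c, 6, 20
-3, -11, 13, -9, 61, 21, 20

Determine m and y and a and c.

Rows 1 and 3 both sum to 92, so that's the common total.
Row 6 has 8 + 10 + 24 + 25 + 6 + 20 = 93; the blank must be 92 − 93 = -1.
Column 5 has 7 + 2 − 5 + 28 − 1 + 61 = 92; the blank must be 92 − 92 = 0.
Row 2 has -3 + 29 − 3 + 0 + 30 + 18 = 71; the blank must be 92 − 71 = 21.
Row 5 has 25 + 11 + 30 + 28 − 4 − 12 = 78; the blank must be 92 − 78 = 14.

m = 14, y = 21, a = 0, c = -1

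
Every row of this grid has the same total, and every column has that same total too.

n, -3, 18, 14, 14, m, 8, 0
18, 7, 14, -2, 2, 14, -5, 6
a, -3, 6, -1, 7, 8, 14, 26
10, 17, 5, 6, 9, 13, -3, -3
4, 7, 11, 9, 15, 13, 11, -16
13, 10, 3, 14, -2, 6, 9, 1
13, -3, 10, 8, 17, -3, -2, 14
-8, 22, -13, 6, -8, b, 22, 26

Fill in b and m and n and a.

b = 7, m = -4, n = 7, a = -3

Rows 2 and 4 both sum to 54, so that's the common total.
The known cells in row 8 total 47, leaving 54 − 47 = 7 for the blank.
The known cells in row 3 total 57, leaving 54 − 57 = -3 for the blank.
The known cells in column 6 total 58, leaving 54 − 58 = -4 for the blank.
The known cells in row 1 total 47, leaving 54 − 47 = 7 for the blank.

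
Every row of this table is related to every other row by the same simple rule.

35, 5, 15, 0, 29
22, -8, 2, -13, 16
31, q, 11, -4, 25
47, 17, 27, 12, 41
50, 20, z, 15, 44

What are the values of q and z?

q = 1, z = 30

The difference between any two rows is the same in every column — this is an addition table with the headers hidden.
Row 3 minus row 1 is 31 − 35 = -4, so its entry in column 2 is 5 + (-4) = 1.
Row 5 minus row 1 is 50 − 35 = 15, so its entry in column 3 is 15 + 15 = 30.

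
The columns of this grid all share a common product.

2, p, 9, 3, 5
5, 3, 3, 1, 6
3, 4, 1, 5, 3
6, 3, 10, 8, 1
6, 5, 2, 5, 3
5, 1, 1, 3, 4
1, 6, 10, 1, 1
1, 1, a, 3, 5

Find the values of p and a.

p = 5, a = 1

Columns 1 and 4 each multiply to 5400, so every column has product 5400.
Column 2: 3×4×3×5×1×6×1 = 1080, so the missing entry is 5400 ÷ 1080 = 5.
Column 3: 9×3×1×10×2×1×10 = 5400, so the missing entry is 5400 ÷ 5400 = 1.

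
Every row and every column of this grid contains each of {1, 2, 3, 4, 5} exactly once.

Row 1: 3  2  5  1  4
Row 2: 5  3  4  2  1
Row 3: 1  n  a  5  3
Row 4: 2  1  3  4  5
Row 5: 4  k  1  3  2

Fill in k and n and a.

At (row 5, col 2): row 5 already has {1, 2, 3, 4}, so the value is 5.
Cell (3,2): column 2 already has {1, 2, 3, 5} → 4.
Cell (3,3): row 3 already has {1, 3, 4, 5} → 2.

k = 5, n = 4, a = 2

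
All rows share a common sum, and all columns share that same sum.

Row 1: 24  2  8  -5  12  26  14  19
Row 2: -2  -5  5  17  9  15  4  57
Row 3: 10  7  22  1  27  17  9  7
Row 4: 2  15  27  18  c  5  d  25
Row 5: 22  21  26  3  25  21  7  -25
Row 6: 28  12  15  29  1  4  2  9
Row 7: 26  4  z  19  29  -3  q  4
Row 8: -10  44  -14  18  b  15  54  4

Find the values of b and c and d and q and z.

Rows 1 and 2 both sum to 100, so that's the common total.
Row 8: -10 + 44 − 14 + 18 + 15 + 54 + 4 = 111, so its missing entry is 100 − 111 = -11.
Column 3: 8 + 5 + 22 + 27 + 26 + 15 − 14 = 89, so its missing entry is 100 − 89 = 11.
Column 5: 12 + 9 + 27 + 25 + 1 + 29 − 11 = 92, so its missing entry is 100 − 92 = 8.
Row 4: 2 + 15 + 27 + 18 + 8 + 5 + 25 = 100, so its missing entry is 100 − 100 = 0.
Row 7: 26 + 4 + 11 + 19 + 29 − 3 + 4 = 90, so its missing entry is 100 − 90 = 10.

b = -11, c = 8, d = 0, q = 10, z = 11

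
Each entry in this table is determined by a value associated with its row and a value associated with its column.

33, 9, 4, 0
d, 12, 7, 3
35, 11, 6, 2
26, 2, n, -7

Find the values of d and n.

The difference between any two rows is the same in every column — this is an addition table with the headers hidden.
Row 2 minus row 1 is 3 − 0 = 3, so its entry in column 1 is 33 + 3 = 36.
Row 4 minus row 1 is -7 − 0 = -7, so its entry in column 3 is 4 + (-7) = -3.

d = 36, n = -3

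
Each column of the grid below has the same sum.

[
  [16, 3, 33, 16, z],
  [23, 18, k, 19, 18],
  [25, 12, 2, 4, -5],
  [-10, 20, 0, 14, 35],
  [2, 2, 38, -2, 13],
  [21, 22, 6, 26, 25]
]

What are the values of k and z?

k = -2, z = -9

The complete columns each total 77.
Column 3 is missing 77 − 79 = -2 (since 33 + 2 + 0 + 38 + 6 = 79).
Column 5 is missing 77 − 86 = -9 (since 18 − 5 + 35 + 13 + 25 = 86).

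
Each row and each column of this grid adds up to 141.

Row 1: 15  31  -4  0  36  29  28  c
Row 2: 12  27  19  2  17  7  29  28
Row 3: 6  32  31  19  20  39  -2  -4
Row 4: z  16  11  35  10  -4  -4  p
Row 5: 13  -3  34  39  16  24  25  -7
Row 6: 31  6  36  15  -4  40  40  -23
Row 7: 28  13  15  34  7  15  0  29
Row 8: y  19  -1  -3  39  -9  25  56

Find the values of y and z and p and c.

y = 15, z = 21, p = 56, c = 6

Row 1: 15 + 31 − 4 + 0 + 36 + 29 + 28 = 135, so its missing entry is 141 − 135 = 6.
Column 8: 6 + 28 − 4 − 7 − 23 + 29 + 56 = 85, so its missing entry is 141 − 85 = 56.
Row 8: 19 − 1 − 3 + 39 − 9 + 25 + 56 = 126, so its missing entry is 141 − 126 = 15.
Row 4: 16 + 11 + 35 + 10 − 4 − 4 + 56 = 120, so its missing entry is 141 − 120 = 21.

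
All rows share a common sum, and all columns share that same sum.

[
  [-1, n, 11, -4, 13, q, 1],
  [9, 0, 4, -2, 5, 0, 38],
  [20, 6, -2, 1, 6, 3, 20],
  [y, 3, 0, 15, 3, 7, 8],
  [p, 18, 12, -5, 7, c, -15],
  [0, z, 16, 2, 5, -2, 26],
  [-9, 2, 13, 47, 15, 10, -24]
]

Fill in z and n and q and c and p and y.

z = 7, n = 18, q = 16, c = 20, p = 17, y = 18

Rows 2 and 3 both sum to 54, so that's the common total.
Row 6: 0 + 16 + 2 + 5 − 2 + 26 = 47, so its missing entry is 54 − 47 = 7.
Column 2: 0 + 6 + 3 + 18 + 7 + 2 = 36, so its missing entry is 54 − 36 = 18.
Row 4: 3 + 0 + 15 + 3 + 7 + 8 = 36, so its missing entry is 54 − 36 = 18.
Column 1: -1 + 9 + 20 + 18 + 0 − 9 = 37, so its missing entry is 54 − 37 = 17.
Row 5: 17 + 18 + 12 − 5 + 7 − 15 = 34, so its missing entry is 54 − 34 = 20.
Row 1: -1 + 18 + 11 − 4 + 13 + 1 = 38, so its missing entry is 54 − 38 = 16.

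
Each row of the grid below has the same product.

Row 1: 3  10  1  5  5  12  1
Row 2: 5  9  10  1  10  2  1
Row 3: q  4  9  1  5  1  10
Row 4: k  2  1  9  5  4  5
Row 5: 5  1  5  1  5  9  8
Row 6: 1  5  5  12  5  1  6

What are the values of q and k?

q = 5, k = 5

Rows 1 and 6 each multiply to 9000, so every row has product 9000.
Row 3: 4×9×1×5×1×10 = 1800, so the missing entry is 9000 ÷ 1800 = 5.
Row 4: 2×1×9×5×4×5 = 1800, so the missing entry is 9000 ÷ 1800 = 5.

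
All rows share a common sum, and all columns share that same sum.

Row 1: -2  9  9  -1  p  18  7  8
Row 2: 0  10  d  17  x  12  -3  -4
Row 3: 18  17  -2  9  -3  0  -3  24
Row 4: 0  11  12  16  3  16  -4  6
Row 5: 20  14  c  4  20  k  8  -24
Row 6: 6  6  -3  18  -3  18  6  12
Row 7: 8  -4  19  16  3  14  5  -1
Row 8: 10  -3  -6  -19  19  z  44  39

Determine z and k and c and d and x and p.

Rows 3 and 4 both sum to 60, so that's the common total.
Row 1 has -2 + 9 + 9 − 1 + 18 + 7 + 8 = 48; the blank must be 60 − 48 = 12.
Column 5 has 12 − 3 + 3 + 20 − 3 + 3 + 19 = 51; the blank must be 60 − 51 = 9.
Row 2 has 0 + 10 + 17 + 9 + 12 − 3 − 4 = 41; the blank must be 60 − 41 = 19.
Column 3 has 9 + 19 − 2 + 12 − 3 + 19 − 6 = 48; the blank must be 60 − 48 = 12.
Row 5 has 20 + 14 + 12 + 4 + 20 + 8 − 24 = 54; the blank must be 60 − 54 = 6.
Row 8 has 10 − 3 − 6 − 19 + 19 + 44 + 39 = 84; the blank must be 60 − 84 = -24.

z = -24, k = 6, c = 12, d = 19, x = 9, p = 12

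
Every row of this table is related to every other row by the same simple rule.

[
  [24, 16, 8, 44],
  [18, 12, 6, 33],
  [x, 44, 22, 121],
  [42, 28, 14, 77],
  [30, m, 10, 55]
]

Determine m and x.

Each row is a constant multiple of every other row — this is a multiplication table with the headers hidden.
Row 5 is 55/44 = 5/4 times row 1, so its entry in column 2 is 16 × 5/4 = 20.
Row 3 is 121/44 = 11/4 times row 1, so its entry in column 1 is 24 × 11/4 = 66.

m = 20, x = 66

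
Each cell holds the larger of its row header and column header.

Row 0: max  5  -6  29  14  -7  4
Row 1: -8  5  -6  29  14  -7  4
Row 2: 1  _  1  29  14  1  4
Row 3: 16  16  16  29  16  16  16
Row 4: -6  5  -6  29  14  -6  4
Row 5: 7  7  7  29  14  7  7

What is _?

5

max(1, 5) = 5.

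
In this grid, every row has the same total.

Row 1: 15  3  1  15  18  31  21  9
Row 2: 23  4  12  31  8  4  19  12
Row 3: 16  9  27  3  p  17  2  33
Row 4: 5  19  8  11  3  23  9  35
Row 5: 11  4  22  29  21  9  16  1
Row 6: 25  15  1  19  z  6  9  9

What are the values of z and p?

Rows 1 and 2 both add up to 113, so every row sums to 113.
Row 6: 25 + 15 + 1 + 19 + 6 + 9 + 9 = 84, so the missing entry is 113 − 84 = 29.
Row 3: 16 + 9 + 27 + 3 + 17 + 2 + 33 = 107, so the missing entry is 113 − 107 = 6.

z = 29, p = 6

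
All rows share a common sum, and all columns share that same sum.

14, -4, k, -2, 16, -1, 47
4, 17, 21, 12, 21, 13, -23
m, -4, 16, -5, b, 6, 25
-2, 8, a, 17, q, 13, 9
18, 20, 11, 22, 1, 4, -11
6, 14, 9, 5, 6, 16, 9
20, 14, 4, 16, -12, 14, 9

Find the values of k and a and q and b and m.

k = -5, a = 9, q = 11, b = 22, m = 5

Rows 2 and 5 both sum to 65, so that's the common total.
Column 1 has 14 + 4 − 2 + 18 + 6 + 20 = 60; the blank must be 65 − 60 = 5.
Row 3 has 5 − 4 + 16 − 5 + 6 + 25 = 43; the blank must be 65 − 43 = 22.
Column 5 has 16 + 21 + 22 + 1 + 6 − 12 = 54; the blank must be 65 − 54 = 11.
Row 1 has 14 − 4 − 2 + 16 − 1 + 47 = 70; the blank must be 65 − 70 = -5.
Row 4 has -2 + 8 + 17 + 11 + 13 + 9 = 56; the blank must be 65 − 56 = 9.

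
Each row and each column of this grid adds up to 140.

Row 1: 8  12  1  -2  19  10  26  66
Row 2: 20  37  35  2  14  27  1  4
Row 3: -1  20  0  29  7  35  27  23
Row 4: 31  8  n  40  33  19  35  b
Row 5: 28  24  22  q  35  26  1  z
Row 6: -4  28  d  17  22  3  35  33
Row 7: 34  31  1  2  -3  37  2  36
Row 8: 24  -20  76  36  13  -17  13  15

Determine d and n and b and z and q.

d = 6, n = -1, b = -25, z = -12, q = 16

Column 4 has -2 + 2 + 29 + 40 + 17 + 2 + 36 = 124; the blank must be 140 − 124 = 16.
Row 5 has 28 + 24 + 22 + 16 + 35 + 26 + 1 = 152; the blank must be 140 − 152 = -12.
Column 8 has 66 + 4 + 23 − 12 + 33 + 36 + 15 = 165; the blank must be 140 − 165 = -25.
Row 4 has 31 + 8 + 40 + 33 + 19 + 35 − 25 = 141; the blank must be 140 − 141 = -1.
Row 6 has -4 + 28 + 17 + 22 + 3 + 35 + 33 = 134; the blank must be 140 − 134 = 6.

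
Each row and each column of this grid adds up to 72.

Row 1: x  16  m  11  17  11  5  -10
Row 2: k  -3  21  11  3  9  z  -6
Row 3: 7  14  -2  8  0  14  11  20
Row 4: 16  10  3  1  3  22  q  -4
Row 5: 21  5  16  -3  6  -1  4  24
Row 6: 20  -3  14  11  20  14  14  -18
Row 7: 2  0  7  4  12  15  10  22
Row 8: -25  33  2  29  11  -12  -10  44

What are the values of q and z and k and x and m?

q = 21, z = 17, k = 20, x = 11, m = 11

Column 3 has 21 − 2 + 3 + 16 + 14 + 7 + 2 = 61; the blank must be 72 − 61 = 11.
Row 1 has 16 + 11 + 11 + 17 + 11 + 5 − 10 = 61; the blank must be 72 − 61 = 11.
Row 4 has 16 + 10 + 3 + 1 + 3 + 22 − 4 = 51; the blank must be 72 − 51 = 21.
Column 1 has 11 + 7 + 16 + 21 + 20 + 2 − 25 = 52; the blank must be 72 − 52 = 20.
Row 2 has 20 − 3 + 21 + 11 + 3 + 9 − 6 = 55; the blank must be 72 − 55 = 17.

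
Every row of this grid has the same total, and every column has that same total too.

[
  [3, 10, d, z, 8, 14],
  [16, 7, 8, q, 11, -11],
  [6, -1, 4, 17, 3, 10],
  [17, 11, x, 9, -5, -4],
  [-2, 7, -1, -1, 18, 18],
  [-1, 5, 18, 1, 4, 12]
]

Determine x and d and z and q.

Rows 3 and 5 both sum to 39, so that's the common total.
Row 4 has 17 + 11 + 9 − 5 − 4 = 28; the blank must be 39 − 28 = 11.
Row 2 has 16 + 7 + 8 + 11 − 11 = 31; the blank must be 39 − 31 = 8.
Column 4 has 8 + 17 + 9 − 1 + 1 = 34; the blank must be 39 − 34 = 5.
Row 1 has 3 + 10 + 5 + 8 + 14 = 40; the blank must be 39 − 40 = -1.

x = 11, d = -1, z = 5, q = 8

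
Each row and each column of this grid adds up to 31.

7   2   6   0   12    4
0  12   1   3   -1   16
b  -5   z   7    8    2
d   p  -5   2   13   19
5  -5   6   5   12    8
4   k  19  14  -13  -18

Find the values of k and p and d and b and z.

k = 25, p = 2, d = 0, b = 15, z = 4

Row 6 has 4 + 19 + 14 − 13 − 18 = 6; the blank must be 31 − 6 = 25.
Column 2 has 2 + 12 − 5 − 5 + 25 = 29; the blank must be 31 − 29 = 2.
Row 4 has 2 − 5 + 2 + 13 + 19 = 31; the blank must be 31 − 31 = 0.
Column 1 has 7 + 0 + 0 + 5 + 4 = 16; the blank must be 31 − 16 = 15.
Row 3 has 15 − 5 + 7 + 8 + 2 = 27; the blank must be 31 − 27 = 4.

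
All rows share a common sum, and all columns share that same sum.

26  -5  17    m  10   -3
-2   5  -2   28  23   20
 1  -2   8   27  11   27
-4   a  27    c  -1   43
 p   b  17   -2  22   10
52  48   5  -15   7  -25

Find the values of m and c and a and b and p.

m = 27, c = 7, a = 0, b = 26, p = -1

Rows 2 and 3 both sum to 72, so that's the common total.
Column 1 has 26 − 2 + 1 − 4 + 52 = 73; the blank must be 72 − 73 = -1.
Row 1 has 26 − 5 + 17 + 10 − 3 = 45; the blank must be 72 − 45 = 27.
Column 4 has 27 + 28 + 27 − 2 − 15 = 65; the blank must be 72 − 65 = 7.
Row 4 has -4 + 27 + 7 − 1 + 43 = 72; the blank must be 72 − 72 = 0.
Row 5 has -1 + 17 − 2 + 22 + 10 = 46; the blank must be 72 − 46 = 26.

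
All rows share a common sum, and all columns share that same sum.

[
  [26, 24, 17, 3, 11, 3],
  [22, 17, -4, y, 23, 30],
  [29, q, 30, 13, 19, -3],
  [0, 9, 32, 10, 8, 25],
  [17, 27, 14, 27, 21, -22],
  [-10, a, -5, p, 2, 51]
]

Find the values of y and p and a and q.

Rows 1 and 4 both sum to 84, so that's the common total.
The known cells in row 3 total 88, leaving 84 − 88 = -4 for the blank.
The known cells in row 2 total 88, leaving 84 − 88 = -4 for the blank.
The known cells in column 4 total 49, leaving 84 − 49 = 35 for the blank.
The known cells in row 6 total 73, leaving 84 − 73 = 11 for the blank.

y = -4, p = 35, a = 11, q = -4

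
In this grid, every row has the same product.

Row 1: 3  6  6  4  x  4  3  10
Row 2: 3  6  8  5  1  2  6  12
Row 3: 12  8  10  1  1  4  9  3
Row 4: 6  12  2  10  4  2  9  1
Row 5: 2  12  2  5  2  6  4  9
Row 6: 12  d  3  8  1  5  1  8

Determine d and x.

Rows 3 and 4 each multiply to 103680, so every row has product 103680.
Row 6: 12×3×8×1×5×1×8 = 11520, so the missing entry is 103680 ÷ 11520 = 9.
Row 1: 3×6×6×4×4×3×10 = 51840, so the missing entry is 103680 ÷ 51840 = 2.

d = 9, x = 2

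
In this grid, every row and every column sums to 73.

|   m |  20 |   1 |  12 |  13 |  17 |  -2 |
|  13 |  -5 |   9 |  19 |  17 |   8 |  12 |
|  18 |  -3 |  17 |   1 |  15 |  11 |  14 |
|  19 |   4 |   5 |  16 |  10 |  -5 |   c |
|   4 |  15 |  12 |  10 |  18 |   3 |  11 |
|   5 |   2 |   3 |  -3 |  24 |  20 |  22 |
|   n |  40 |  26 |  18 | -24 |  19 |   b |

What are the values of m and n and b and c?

Row 4 has 19 + 4 + 5 + 16 + 10 − 5 = 49; the blank must be 73 − 49 = 24.
Column 7 has -2 + 12 + 14 + 24 + 11 + 22 = 81; the blank must be 73 − 81 = -8.
Row 7 has 40 + 26 + 18 − 24 + 19 − 8 = 71; the blank must be 73 − 71 = 2.
Row 1 has 20 + 1 + 12 + 13 + 17 − 2 = 61; the blank must be 73 − 61 = 12.

m = 12, n = 2, b = -8, c = 24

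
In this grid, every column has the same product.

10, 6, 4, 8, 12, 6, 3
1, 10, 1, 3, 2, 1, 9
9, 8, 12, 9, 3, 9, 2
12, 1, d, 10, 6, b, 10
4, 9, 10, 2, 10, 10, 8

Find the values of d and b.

d = 9, b = 8

Columns 2 and 7 each multiply to 4320, so every column has product 4320.
Column 3: 4×1×12×10 = 480, so the missing entry is 4320 ÷ 480 = 9.
Column 6: 6×1×9×10 = 540, so the missing entry is 4320 ÷ 540 = 8.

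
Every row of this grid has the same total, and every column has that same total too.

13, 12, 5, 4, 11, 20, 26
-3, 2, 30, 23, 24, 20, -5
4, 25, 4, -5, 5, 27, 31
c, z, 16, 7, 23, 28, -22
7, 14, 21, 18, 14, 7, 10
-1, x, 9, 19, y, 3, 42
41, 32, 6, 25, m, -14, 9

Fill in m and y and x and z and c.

Rows 1 and 2 both sum to 91, so that's the common total.
Row 7 has 41 + 32 + 6 + 25 − 14 + 9 = 99; the blank must be 91 − 99 = -8.
Column 5 has 11 + 24 + 5 + 23 + 14 − 8 = 69; the blank must be 91 − 69 = 22.
Row 6 has -1 + 9 + 19 + 22 + 3 + 42 = 94; the blank must be 91 − 94 = -3.
Column 2 has 12 + 2 + 25 + 14 − 3 + 32 = 82; the blank must be 91 − 82 = 9.
Row 4 has 9 + 16 + 7 + 23 + 28 − 22 = 61; the blank must be 91 − 61 = 30.

m = -8, y = 22, x = -3, z = 9, c = 30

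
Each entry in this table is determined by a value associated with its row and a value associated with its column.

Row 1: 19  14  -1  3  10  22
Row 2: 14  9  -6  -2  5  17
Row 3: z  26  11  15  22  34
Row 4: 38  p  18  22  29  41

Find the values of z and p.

z = 31, p = 33

The difference between any two rows is the same in every column — this is an addition table with the headers hidden.
Row 3 minus row 1 is 34 − 22 = 12, so its entry in column 1 is 19 + 12 = 31.
Row 4 minus row 1 is 41 − 22 = 19, so its entry in column 2 is 14 + 19 = 33.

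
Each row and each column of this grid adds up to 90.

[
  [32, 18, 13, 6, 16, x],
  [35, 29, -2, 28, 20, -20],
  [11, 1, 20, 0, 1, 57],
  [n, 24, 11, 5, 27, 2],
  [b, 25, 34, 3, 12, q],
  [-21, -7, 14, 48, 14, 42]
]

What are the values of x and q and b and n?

Row 1 has 32 + 18 + 13 + 6 + 16 = 85; the blank must be 90 − 85 = 5.
Column 6 has 5 − 20 + 57 + 2 + 42 = 86; the blank must be 90 − 86 = 4.
Row 5 has 25 + 34 + 3 + 12 + 4 = 78; the blank must be 90 − 78 = 12.
Row 4 has 24 + 11 + 5 + 27 + 2 = 69; the blank must be 90 − 69 = 21.

x = 5, q = 4, b = 12, n = 21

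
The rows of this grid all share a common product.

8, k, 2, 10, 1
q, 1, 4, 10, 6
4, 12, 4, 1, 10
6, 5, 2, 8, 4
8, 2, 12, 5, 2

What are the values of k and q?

k = 12, q = 8

Rows 4 and 5 each multiply to 1920, so every row has product 1920.
Row 1: 8×2×10×1 = 160, so the missing entry is 1920 ÷ 160 = 12.
Row 2: 1×4×10×6 = 240, so the missing entry is 1920 ÷ 240 = 8.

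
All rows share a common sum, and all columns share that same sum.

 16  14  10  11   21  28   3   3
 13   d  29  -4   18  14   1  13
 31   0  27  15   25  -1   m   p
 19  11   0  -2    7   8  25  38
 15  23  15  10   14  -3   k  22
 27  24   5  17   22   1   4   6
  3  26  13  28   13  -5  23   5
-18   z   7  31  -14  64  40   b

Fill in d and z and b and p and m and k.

d = 22, z = -14, b = 10, p = 9, m = 0, k = 10

Rows 1 and 4 both sum to 106, so that's the common total.
Row 2 has 13 + 29 − 4 + 18 + 14 + 1 + 13 = 84; the blank must be 106 − 84 = 22.
Column 2 has 14 + 22 + 0 + 11 + 23 + 24 + 26 = 120; the blank must be 106 − 120 = -14.
Row 8 has -18 − 14 + 7 + 31 − 14 + 64 + 40 = 96; the blank must be 106 − 96 = 10.
Column 8 has 3 + 13 + 38 + 22 + 6 + 5 + 10 = 97; the blank must be 106 − 97 = 9.
Row 5 has 15 + 23 + 15 + 10 + 14 − 3 + 22 = 96; the blank must be 106 − 96 = 10.
Row 3 has 31 + 0 + 27 + 15 + 25 − 1 + 9 = 106; the blank must be 106 − 106 = 0.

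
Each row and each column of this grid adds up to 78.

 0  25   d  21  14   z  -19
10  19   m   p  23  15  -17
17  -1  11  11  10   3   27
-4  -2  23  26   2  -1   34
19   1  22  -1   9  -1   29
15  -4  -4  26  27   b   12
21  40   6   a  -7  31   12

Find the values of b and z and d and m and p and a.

The known cells in row 6 total 72, leaving 78 − 72 = 6 for the blank.
The known cells in column 6 total 53, leaving 78 − 53 = 25 for the blank.
The known cells in row 1 total 66, leaving 78 − 66 = 12 for the blank.
The known cells in column 3 total 70, leaving 78 − 70 = 8 for the blank.
The known cells in row 7 total 103, leaving 78 − 103 = -25 for the blank.
The known cells in row 2 total 58, leaving 78 − 58 = 20 for the blank.

b = 6, z = 25, d = 12, m = 8, p = 20, a = -25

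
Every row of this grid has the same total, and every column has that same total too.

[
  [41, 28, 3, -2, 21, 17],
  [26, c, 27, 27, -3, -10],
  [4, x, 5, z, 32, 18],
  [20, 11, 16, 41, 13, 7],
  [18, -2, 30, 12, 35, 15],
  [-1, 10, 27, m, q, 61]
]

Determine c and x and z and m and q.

c = 41, x = 20, z = 29, m = 1, q = 10

Rows 1 and 4 both sum to 108, so that's the common total.
The known cells in row 2 total 67, leaving 108 − 67 = 41 for the blank.
The known cells in column 2 total 88, leaving 108 − 88 = 20 for the blank.
The known cells in column 5 total 98, leaving 108 − 98 = 10 for the blank.
The known cells in row 3 total 79, leaving 108 − 79 = 29 for the blank.
The known cells in row 6 total 107, leaving 108 − 107 = 1 for the blank.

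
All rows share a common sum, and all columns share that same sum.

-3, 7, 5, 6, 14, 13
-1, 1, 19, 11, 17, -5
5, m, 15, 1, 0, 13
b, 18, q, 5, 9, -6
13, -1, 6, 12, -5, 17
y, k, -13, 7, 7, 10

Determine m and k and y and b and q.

Rows 1 and 2 both sum to 42, so that's the common total.
Row 3: 5 + 15 + 1 + 0 + 13 = 34, so its missing entry is 42 − 34 = 8.
Column 2: 7 + 1 + 8 + 18 − 1 = 33, so its missing entry is 42 − 33 = 9.
Row 6: 9 − 13 + 7 + 7 + 10 = 20, so its missing entry is 42 − 20 = 22.
Column 1: -3 − 1 + 5 + 13 + 22 = 36, so its missing entry is 42 − 36 = 6.
Row 4: 6 + 18 + 5 + 9 − 6 = 32, so its missing entry is 42 − 32 = 10.

m = 8, k = 9, y = 22, b = 6, q = 10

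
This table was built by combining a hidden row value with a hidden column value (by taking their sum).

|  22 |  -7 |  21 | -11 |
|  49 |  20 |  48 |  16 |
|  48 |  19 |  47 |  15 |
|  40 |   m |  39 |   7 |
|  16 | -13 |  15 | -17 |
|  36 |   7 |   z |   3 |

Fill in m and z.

The difference between any two rows is the same in every column — this is an addition table with the headers hidden.
Row 4 minus row 1 is 7 − (-11) = 18, so its entry in column 2 is -7 + 18 = 11.
Row 6 minus row 1 is 3 − (-11) = 14, so its entry in column 3 is 21 + 14 = 35.

m = 11, z = 35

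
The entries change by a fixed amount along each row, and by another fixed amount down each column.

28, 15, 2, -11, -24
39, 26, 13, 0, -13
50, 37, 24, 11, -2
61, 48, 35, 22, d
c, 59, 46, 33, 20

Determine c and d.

c = 72, d = 9

Along each row the entries change by -13 per step; down each column they change by 11.
Row 5: from 59 at column 2, stepping by -13 to column 1 gives 72.
Row 4: from 61 at column 1, stepping by -13 to column 5 gives 9.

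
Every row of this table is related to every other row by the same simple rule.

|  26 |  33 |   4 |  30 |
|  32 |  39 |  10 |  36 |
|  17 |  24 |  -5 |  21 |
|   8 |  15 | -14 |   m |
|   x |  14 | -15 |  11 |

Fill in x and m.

The difference between any two rows is the same in every column — this is an addition table with the headers hidden.
Row 5 minus row 1 is 14 − 33 = -19, so its entry in column 1 is 26 + (-19) = 7.
Row 4 minus row 1 is 15 − 33 = -18, so its entry in column 4 is 30 + (-18) = 12.

x = 7, m = 12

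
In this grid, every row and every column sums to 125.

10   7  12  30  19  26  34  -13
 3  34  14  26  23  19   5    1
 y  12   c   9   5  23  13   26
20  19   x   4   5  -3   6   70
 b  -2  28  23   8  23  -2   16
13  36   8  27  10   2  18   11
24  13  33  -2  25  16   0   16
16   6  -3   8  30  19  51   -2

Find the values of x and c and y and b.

x = 4, c = 29, y = 8, b = 31

Row 4: 20 + 19 + 4 + 5 − 3 + 6 + 70 = 121, so its missing entry is 125 − 121 = 4.
Row 5: -2 + 28 + 23 + 8 + 23 − 2 + 16 = 94, so its missing entry is 125 − 94 = 31.
Column 1: 10 + 3 + 20 + 31 + 13 + 24 + 16 = 117, so its missing entry is 125 − 117 = 8.
Row 3: 8 + 12 + 9 + 5 + 23 + 13 + 26 = 96, so its missing entry is 125 − 96 = 29.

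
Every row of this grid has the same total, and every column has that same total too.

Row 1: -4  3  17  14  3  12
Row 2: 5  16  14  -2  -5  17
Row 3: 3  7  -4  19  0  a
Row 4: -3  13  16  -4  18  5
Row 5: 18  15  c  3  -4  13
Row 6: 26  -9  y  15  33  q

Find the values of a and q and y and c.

Rows 1 and 2 both sum to 45, so that's the common total.
The known cells in row 3 total 25, leaving 45 − 25 = 20 for the blank.
The known cells in row 5 total 45, leaving 45 − 45 = 0 for the blank.
The known cells in column 3 total 43, leaving 45 − 43 = 2 for the blank.
The known cells in row 6 total 67, leaving 45 − 67 = -22 for the blank.

a = 20, q = -22, y = 2, c = 0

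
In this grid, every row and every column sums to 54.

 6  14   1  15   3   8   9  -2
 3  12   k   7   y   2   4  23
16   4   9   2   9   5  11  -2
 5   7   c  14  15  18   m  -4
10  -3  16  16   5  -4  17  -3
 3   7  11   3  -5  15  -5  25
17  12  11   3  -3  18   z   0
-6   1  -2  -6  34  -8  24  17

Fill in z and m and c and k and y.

z = -4, m = -2, c = 1, k = 7, y = -4

Column 5: 3 + 9 + 15 + 5 − 5 − 3 + 34 = 58, so its missing entry is 54 − 58 = -4.
Row 2: 3 + 12 + 7 − 4 + 2 + 4 + 23 = 47, so its missing entry is 54 − 47 = 7.
Row 7: 17 + 12 + 11 + 3 − 3 + 18 + 0 = 58, so its missing entry is 54 − 58 = -4.
Column 7: 9 + 4 + 11 + 17 − 5 − 4 + 24 = 56, so its missing entry is 54 − 56 = -2.
Row 4: 5 + 7 + 14 + 15 + 18 − 2 − 4 = 53, so its missing entry is 54 − 53 = 1.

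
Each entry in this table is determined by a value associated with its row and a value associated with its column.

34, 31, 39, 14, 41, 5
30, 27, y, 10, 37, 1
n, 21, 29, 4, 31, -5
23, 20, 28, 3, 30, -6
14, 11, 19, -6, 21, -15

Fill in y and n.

y = 35, n = 24

The difference between any two rows is the same in every column — this is an addition table with the headers hidden.
Row 2 minus row 1 is 10 − 14 = -4, so its entry in column 3 is 39 + (-4) = 35.
Row 3 minus row 1 is 4 − 14 = -10, so its entry in column 1 is 34 + (-10) = 24.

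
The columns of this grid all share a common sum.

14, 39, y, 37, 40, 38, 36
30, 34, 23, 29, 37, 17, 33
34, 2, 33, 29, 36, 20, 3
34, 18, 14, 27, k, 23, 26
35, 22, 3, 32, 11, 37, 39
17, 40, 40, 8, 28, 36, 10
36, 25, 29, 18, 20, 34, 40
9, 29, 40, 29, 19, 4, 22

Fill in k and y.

Column 1 sums to 209 and so does column 6; that's the common total.
In column 5 the known cells total 191, leaving 209 − 191 = 18.
In column 3 the known cells total 182, leaving 209 − 182 = 27.

k = 18, y = 27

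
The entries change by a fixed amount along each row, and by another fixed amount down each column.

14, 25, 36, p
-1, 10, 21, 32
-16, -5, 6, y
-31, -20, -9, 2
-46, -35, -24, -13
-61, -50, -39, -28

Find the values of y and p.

y = 17, p = 47

Along each row the entries change by 11 per step; down each column they change by -15.
Row 3: from -16 at column 1, stepping by 11 to column 4 gives 17.
Row 1: from 14 at column 1, stepping by 11 to column 4 gives 47.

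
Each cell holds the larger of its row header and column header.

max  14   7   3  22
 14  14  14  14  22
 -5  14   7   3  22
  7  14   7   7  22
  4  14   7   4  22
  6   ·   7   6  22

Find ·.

max(6, 14) = 14.

14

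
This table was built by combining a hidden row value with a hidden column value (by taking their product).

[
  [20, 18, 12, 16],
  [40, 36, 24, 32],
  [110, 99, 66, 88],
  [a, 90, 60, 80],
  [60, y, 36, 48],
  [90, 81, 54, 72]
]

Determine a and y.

a = 100, y = 54

Each row is a constant multiple of every other row — this is a multiplication table with the headers hidden.
Row 4 is 60/12 = 5/1 times row 1, so its entry in column 1 is 20 × 5/1 = 100.
Row 5 is 36/12 = 3/1 times row 1, so its entry in column 2 is 18 × 3/1 = 54.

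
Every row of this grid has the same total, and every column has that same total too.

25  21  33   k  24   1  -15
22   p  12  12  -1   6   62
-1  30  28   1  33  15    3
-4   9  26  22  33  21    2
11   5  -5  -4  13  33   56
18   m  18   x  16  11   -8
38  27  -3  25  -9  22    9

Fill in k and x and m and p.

k = 20, x = 33, m = 21, p = -4

Rows 3 and 4 both sum to 109, so that's the common total.
Row 2 has 22 + 12 + 12 − 1 + 6 + 62 = 113; the blank must be 109 − 113 = -4.
Row 1 has 25 + 21 + 33 + 24 + 1 − 15 = 89; the blank must be 109 − 89 = 20.
Column 4 has 20 + 12 + 1 + 22 − 4 + 25 = 76; the blank must be 109 − 76 = 33.
Row 6 has 18 + 18 + 33 + 16 + 11 − 8 = 88; the blank must be 109 − 88 = 21.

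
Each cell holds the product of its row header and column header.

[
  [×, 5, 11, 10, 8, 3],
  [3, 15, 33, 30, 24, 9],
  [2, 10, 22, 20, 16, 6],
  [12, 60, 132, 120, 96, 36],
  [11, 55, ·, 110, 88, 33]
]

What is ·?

121

11 × 11 = 121.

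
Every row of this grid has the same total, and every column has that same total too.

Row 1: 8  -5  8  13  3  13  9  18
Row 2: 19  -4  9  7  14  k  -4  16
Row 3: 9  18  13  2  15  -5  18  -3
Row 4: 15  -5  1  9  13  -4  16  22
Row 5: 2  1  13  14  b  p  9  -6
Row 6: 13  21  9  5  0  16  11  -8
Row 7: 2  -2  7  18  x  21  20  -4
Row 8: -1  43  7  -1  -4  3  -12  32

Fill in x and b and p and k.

x = 5, b = 21, p = 13, k = 10

Rows 1 and 3 both sum to 67, so that's the common total.
Row 7: 2 − 2 + 7 + 18 + 21 + 20 − 4 = 62, so its missing entry is 67 − 62 = 5.
Column 5: 3 + 14 + 15 + 13 + 0 + 5 − 4 = 46, so its missing entry is 67 − 46 = 21.
Row 5: 2 + 1 + 13 + 14 + 21 + 9 − 6 = 54, so its missing entry is 67 − 54 = 13.
Row 2: 19 − 4 + 9 + 7 + 14 − 4 + 16 = 57, so its missing entry is 67 − 57 = 10.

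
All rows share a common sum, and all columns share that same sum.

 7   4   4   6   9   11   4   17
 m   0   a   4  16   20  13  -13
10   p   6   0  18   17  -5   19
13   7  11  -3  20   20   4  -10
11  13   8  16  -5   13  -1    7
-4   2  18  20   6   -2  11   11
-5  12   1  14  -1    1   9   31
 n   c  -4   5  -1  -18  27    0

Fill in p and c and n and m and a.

p = -3, c = 27, n = 26, m = 4, a = 18

Rows 1 and 4 both sum to 62, so that's the common total.
The known cells in column 3 total 44, leaving 62 − 44 = 18 for the blank.
The known cells in row 3 total 65, leaving 62 − 65 = -3 for the blank.
The known cells in column 2 total 35, leaving 62 − 35 = 27 for the blank.
The known cells in row 8 total 36, leaving 62 − 36 = 26 for the blank.
The known cells in row 2 total 58, leaving 62 − 58 = 4 for the blank.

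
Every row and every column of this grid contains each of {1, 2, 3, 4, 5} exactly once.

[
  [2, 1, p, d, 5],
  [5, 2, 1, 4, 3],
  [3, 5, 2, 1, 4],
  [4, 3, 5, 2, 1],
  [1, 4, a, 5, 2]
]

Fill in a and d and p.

At (row 1, col 4): column 4 already has {1, 2, 4, 5}, so the value is 3.
Cell (1,3): row 1 already has {1, 2, 3, 5} → 4.
For row 5, column 3: row 5 already has {1, 2, 4, 5}; that leaves 3.

a = 3, d = 3, p = 4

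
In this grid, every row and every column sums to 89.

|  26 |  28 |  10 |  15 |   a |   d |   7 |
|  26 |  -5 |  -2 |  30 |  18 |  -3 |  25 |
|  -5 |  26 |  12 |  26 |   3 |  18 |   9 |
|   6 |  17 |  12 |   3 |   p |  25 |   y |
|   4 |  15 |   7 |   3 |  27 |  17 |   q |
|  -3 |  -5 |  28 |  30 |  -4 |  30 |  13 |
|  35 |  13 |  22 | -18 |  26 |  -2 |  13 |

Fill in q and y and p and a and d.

q = 16, y = 6, p = 20, a = -1, d = 4

Row 5 has 4 + 15 + 7 + 3 + 27 + 17 = 73; the blank must be 89 − 73 = 16.
Column 6 has -3 + 18 + 25 + 17 + 30 − 2 = 85; the blank must be 89 − 85 = 4.
Row 1 has 26 + 28 + 10 + 15 + 4 + 7 = 90; the blank must be 89 − 90 = -1.
Column 5 has -1 + 18 + 3 + 27 − 4 + 26 = 69; the blank must be 89 − 69 = 20.
Row 4 has 6 + 17 + 12 + 3 + 20 + 25 = 83; the blank must be 89 − 83 = 6.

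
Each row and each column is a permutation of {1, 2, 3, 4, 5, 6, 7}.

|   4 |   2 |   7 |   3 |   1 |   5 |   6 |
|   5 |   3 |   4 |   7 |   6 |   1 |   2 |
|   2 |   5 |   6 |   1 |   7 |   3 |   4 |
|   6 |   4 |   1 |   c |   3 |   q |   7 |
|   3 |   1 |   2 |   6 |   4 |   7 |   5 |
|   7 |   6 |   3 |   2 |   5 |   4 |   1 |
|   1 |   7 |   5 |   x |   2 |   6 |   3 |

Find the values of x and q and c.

For row 7, column 4: row 7 already has {1, 2, 3, 5, 6, 7}; that leaves 4.
For row 4, column 4: column 4 already has {1, 2, 3, 4, 6, 7}; that leaves 5.
At (row 4, col 6): row 4 already has {1, 3, 4, 5, 6, 7}, so the value is 2.

x = 4, q = 2, c = 5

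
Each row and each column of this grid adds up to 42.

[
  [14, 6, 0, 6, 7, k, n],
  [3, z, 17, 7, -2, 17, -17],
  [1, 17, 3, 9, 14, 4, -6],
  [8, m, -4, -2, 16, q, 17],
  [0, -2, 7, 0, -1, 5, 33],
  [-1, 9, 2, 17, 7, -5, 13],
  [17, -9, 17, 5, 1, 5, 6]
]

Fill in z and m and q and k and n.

The known cells in row 2 total 25, leaving 42 − 25 = 17 for the blank.
The known cells in column 2 total 38, leaving 42 − 38 = 4 for the blank.
The known cells in column 7 total 46, leaving 42 − 46 = -4 for the blank.
The known cells in row 1 total 29, leaving 42 − 29 = 13 for the blank.
The known cells in row 4 total 39, leaving 42 − 39 = 3 for the blank.

z = 17, m = 4, q = 3, k = 13, n = -4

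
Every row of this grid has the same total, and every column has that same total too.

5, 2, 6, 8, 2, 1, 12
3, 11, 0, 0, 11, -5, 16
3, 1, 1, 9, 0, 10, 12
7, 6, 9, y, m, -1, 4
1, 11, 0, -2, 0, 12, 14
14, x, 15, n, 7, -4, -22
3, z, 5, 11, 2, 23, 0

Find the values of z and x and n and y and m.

z = -8, x = 13, n = 13, y = -3, m = 14

Rows 1 and 2 both sum to 36, so that's the common total.
Column 5: 2 + 11 + 0 + 0 + 7 + 2 = 22, so its missing entry is 36 − 22 = 14.
Row 7: 3 + 5 + 11 + 2 + 23 + 0 = 44, so its missing entry is 36 − 44 = -8.
Column 2: 2 + 11 + 1 + 6 + 11 − 8 = 23, so its missing entry is 36 − 23 = 13.
Row 4: 7 + 6 + 9 + 14 − 1 + 4 = 39, so its missing entry is 36 − 39 = -3.
Row 6: 14 + 13 + 15 + 7 − 4 − 22 = 23, so its missing entry is 36 − 23 = 13.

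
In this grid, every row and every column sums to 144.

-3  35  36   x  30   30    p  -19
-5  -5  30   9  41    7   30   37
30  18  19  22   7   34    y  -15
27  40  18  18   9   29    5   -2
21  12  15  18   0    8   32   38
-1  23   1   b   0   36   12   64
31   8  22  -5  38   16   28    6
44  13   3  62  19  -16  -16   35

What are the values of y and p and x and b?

Row 6: -1 + 23 + 1 + 0 + 36 + 12 + 64 = 135, so its missing entry is 144 − 135 = 9.
Column 4: 9 + 22 + 18 + 18 + 9 − 5 + 62 = 133, so its missing entry is 144 − 133 = 11.
Row 3: 30 + 18 + 19 + 22 + 7 + 34 − 15 = 115, so its missing entry is 144 − 115 = 29.
Row 1: -3 + 35 + 36 + 11 + 30 + 30 − 19 = 120, so its missing entry is 144 − 120 = 24.

y = 29, p = 24, x = 11, b = 9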